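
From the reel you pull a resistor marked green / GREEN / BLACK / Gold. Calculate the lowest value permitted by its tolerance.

52.25 Ω

Green → 5 (first significant figure)
Green → 5 (second significant figure)
Black → ×1 multiplier
Gold → ±5% tolerance
55 × 1 = 55 Ω
Lowest = 55 × (1 − 5/100) = 52.25 Ω.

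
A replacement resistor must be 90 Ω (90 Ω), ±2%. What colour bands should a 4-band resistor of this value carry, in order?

white, black, black, red

90 Ω = 90 × 10^0.
9 → white
0 → black
Multiplier 10^0 → black.
±2% tolerance → red.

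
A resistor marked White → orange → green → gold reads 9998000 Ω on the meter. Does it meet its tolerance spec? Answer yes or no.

White → 9 (first significant figure)
Orange → 3 (second significant figure)
Green → ×10^5 multiplier
Gold → ±5% tolerance
93 × 100000 = 9300000 Ω
Allowed range: 8835000 Ω to 9765000 Ω.
9998000 Ω lies outside that range.

no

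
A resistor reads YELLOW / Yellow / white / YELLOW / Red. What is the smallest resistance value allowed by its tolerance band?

4400200 Ω

Yellow → 4 (first significant figure)
Yellow → 4 (second significant figure)
White → 9 (third significant figure)
Yellow → ×10^4 multiplier
Red → ±2% tolerance
449 × 10000 = 4490000 Ω
Smallest = 4490000 × (1 − 2/100) = 4400200 Ω.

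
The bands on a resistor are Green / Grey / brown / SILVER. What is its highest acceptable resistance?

Green → 5 (first significant figure)
Grey → 8 (second significant figure)
Brown → ×10 multiplier
Silver → ±10% tolerance
58 × 10 = 580 Ω
Highest = 580 × (1 + 10/100) = 638 Ω.

638 Ω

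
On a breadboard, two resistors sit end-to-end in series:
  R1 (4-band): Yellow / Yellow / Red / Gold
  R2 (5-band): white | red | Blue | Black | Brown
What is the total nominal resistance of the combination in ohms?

5326 Ω

R1: yellow, yellow → 44; red ×10^2 → 4400 Ω.
R2: white, red, blue → 926; black ×1 → 926 Ω.
Series: 4400 + 926 = 5326 Ω.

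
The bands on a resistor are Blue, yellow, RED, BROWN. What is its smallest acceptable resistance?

6336 Ω

Blue → 6 (first significant figure)
Yellow → 4 (second significant figure)
Red → ×10^2 multiplier
Brown → ±1% tolerance
64 × 100 = 6400 Ω
Smallest = 6400 × (1 − 1/100) = 6336 Ω.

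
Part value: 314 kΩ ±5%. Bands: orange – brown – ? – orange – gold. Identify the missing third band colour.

314000 Ω = 314 × 10^3.
The third band gives digit 4 of the significand, and 4 is yellow.

yellow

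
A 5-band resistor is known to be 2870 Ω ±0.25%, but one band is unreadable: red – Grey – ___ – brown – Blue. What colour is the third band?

2870 Ω = 287 × 10^1.
The third band gives digit 7 of the significand, and 7 is violet.

violet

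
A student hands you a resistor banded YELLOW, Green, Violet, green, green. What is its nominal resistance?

Yellow → 4 (first significant figure)
Green → 5 (second significant figure)
Violet → 7 (third significant figure)
Green → ×10^5 multiplier
457 × 100000 = 45700000 Ω

45700000 Ω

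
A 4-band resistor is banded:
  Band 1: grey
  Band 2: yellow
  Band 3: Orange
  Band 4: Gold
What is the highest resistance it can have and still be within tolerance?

88200 Ω

Grey → 8 (first significant figure)
Yellow → 4 (second significant figure)
Orange → ×10^3 multiplier
Gold → ±5% tolerance
84 × 1000 = 84000 Ω
Highest = 84000 × (1 + 5/100) = 88200 Ω.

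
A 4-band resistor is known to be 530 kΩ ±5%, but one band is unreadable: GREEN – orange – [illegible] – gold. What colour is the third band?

530000 Ω = 53 × 10^4.
The third band is the multiplier, 10^4, which is yellow.

yellow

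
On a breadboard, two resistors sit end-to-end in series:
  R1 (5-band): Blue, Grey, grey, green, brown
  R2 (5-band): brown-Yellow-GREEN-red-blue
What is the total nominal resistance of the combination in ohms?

R1: blue, grey, grey → 688; green ×10^5 → 68800000 Ω.
R2: brown, yellow, green → 145; red ×10^2 → 14500 Ω.
Series: 68800000 + 14500 = 68814500 Ω.

68814500 Ω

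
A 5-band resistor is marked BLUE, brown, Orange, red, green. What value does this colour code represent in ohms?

61300 Ω

Blue → 6 (first significant figure)
Brown → 1 (second significant figure)
Orange → 3 (third significant figure)
Red → ×10^2 multiplier
613 × 100 = 61300 Ω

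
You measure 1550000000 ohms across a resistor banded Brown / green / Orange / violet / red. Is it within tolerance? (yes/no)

yes

Brown → 1 (first significant figure)
Green → 5 (second significant figure)
Orange → 3 (third significant figure)
Violet → ×10^7 multiplier
Red → ±2% tolerance
153 × 10000000 = 1530000000 Ω
Allowed range: 1499400000 Ω to 1560600000 Ω.
1550000000 ohms lies inside that range.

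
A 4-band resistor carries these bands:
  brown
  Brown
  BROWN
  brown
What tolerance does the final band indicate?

The last band, brown, is the tolerance band.
Brown corresponds to ±1%.

±1%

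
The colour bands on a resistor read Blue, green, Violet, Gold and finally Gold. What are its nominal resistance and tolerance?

Blue → 6 (first significant figure)
Green → 5 (second significant figure)
Violet → 7 (third significant figure)
Gold → ×0.1 multiplier
Gold → ±5% tolerance
657 × 0.1 = 65.7 Ω

65.7 Ω ±5%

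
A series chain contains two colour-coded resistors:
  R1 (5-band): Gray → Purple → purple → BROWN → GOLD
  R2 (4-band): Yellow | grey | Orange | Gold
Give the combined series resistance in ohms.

56770 Ω

R1: grey, violet, violet → 877; brown ×10 → 8770 Ω.
R2: yellow, grey → 48; orange ×10^3 → 48000 Ω.
Series: 8770 + 48000 = 56770 Ω.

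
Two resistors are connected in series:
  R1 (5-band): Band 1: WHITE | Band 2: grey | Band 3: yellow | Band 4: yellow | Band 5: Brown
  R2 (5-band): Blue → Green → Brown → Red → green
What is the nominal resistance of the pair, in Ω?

9905100 Ω

R1: white, grey, yellow → 984; yellow ×10^4 → 9840000 Ω.
R2: blue, green, brown → 651; red ×10^2 → 65100 Ω.
Series: 9840000 + 65100 = 9905100 Ω.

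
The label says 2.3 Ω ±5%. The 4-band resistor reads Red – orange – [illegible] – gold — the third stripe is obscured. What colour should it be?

gold

2.3 Ω = 23 × 10^-1.
The third band is the multiplier, 10^-1, which is gold.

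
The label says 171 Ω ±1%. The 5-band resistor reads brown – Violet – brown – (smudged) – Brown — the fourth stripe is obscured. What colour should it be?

black

171 Ω = 171 × 10^0.
The fourth band is the multiplier, 10^0, which is black.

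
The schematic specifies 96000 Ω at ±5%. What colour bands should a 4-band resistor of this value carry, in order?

96000 Ω = 96 × 10^3.
9 → white
6 → blue
Multiplier 10^3 → orange.
±5% tolerance → gold.

white, blue, orange, gold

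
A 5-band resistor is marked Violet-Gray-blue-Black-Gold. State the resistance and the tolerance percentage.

Violet → 7 (first significant figure)
Grey → 8 (second significant figure)
Blue → 6 (third significant figure)
Black → ×1 multiplier
Gold → ±5% tolerance
786 × 1 = 786 Ω

786 Ω ±5%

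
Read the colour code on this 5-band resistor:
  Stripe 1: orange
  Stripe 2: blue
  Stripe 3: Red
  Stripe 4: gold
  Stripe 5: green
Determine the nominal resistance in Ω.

36.2 Ω

Orange → 3 (first significant figure)
Blue → 6 (second significant figure)
Red → 2 (third significant figure)
Gold → ×0.1 multiplier
362 × 0.1 = 36.2 Ω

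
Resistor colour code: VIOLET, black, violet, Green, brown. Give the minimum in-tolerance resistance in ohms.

69993000 Ω

Violet → 7 (first significant figure)
Black → 0 (second significant figure)
Violet → 7 (third significant figure)
Green → ×10^5 multiplier
Brown → ±1% tolerance
707 × 100000 = 70700000 Ω
Minimum = 70700000 × (1 − 1/100) = 69993000 Ω.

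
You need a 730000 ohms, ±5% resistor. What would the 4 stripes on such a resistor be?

violet, orange, yellow, gold

730000 Ω = 73 × 10^4.
7 → violet
3 → orange
Multiplier 10^4 → yellow.
±5% tolerance → gold.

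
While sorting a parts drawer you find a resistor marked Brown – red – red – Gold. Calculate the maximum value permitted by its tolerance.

Brown → 1 (first significant figure)
Red → 2 (second significant figure)
Red → ×10^2 multiplier
Gold → ±5% tolerance
12 × 100 = 1200 Ω
Maximum = 1200 × (1 + 5/100) = 1260 Ω.

1260 Ω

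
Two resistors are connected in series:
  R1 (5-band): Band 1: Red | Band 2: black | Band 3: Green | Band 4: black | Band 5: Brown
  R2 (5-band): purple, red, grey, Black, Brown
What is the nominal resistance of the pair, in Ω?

933 Ω

R1: red, black, green → 205; black ×1 → 205 Ω.
R2: violet, red, grey → 728; black ×1 → 728 Ω.
Series: 205 + 728 = 933 Ω.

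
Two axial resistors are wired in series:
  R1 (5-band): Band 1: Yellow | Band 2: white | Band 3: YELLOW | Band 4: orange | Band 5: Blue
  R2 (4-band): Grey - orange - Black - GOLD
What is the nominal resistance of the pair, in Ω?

R1: yellow, white, yellow → 494; orange ×10^3 → 494000 Ω.
R2: grey, orange → 83; black ×1 → 83 Ω.
Series: 494000 + 83 = 494083 Ω.

494083 Ω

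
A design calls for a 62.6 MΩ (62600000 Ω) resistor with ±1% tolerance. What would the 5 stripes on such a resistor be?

blue, red, blue, green, brown

62600000 Ω = 626 × 10^5.
6 → blue
2 → red
6 → blue
Multiplier 10^5 → green.
±1% tolerance → brown.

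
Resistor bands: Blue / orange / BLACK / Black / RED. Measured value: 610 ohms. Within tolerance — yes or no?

no

Blue → 6 (first significant figure)
Orange → 3 (second significant figure)
Black → 0 (third significant figure)
Black → ×1 multiplier
Red → ±2% tolerance
630 × 1 = 630 Ω
Allowed range: 617.4 Ω to 642.6 Ω.
610 ohms lies outside that range.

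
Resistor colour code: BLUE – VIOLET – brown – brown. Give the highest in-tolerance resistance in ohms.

676.7 Ω

Blue → 6 (first significant figure)
Violet → 7 (second significant figure)
Brown → ×10 multiplier
Brown → ±1% tolerance
67 × 10 = 670 Ω
Highest = 670 × (1 + 1/100) = 676.7 Ω.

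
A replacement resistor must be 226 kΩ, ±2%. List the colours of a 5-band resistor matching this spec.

226000 Ω = 226 × 10^3.
2 → red
2 → red
6 → blue
Multiplier 10^3 → orange.
±2% tolerance → red.

red, red, blue, orange, red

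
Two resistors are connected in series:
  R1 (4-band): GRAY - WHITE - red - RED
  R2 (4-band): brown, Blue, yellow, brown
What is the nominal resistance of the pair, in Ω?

R1: grey, white → 89; red ×10^2 → 8900 Ω.
R2: brown, blue → 16; yellow ×10^4 → 160000 Ω.
Series: 8900 + 160000 = 168900 Ω.

168900 Ω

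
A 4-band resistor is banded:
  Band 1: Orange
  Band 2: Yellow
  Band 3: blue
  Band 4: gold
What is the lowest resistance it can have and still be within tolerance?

32300000 Ω

Orange → 3 (first significant figure)
Yellow → 4 (second significant figure)
Blue → ×10^6 multiplier
Gold → ±5% tolerance
34 × 1000000 = 34000000 Ω
Lowest = 34000000 × (1 − 5/100) = 32300000 Ω.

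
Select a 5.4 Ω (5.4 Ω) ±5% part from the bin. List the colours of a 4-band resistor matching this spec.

5.4 Ω = 54 × 10^-1.
5 → green
4 → yellow
Multiplier 10^-1 → gold.
±5% tolerance → gold.

green, yellow, gold, gold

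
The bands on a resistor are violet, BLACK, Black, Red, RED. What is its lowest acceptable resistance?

68600 Ω

Violet → 7 (first significant figure)
Black → 0 (second significant figure)
Black → 0 (third significant figure)
Red → ×10^2 multiplier
Red → ±2% tolerance
700 × 100 = 70000 Ω
Lowest = 70000 × (1 − 2/100) = 68600 Ω.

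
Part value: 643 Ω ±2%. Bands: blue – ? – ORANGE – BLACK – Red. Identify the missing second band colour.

643 Ω = 643 × 10^0.
The second band gives digit 4 of the significand, and 4 is yellow.

yellow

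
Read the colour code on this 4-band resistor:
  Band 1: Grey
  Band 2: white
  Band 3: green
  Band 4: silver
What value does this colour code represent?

8900000 Ω

Grey → 8 (first significant figure)
White → 9 (second significant figure)
Green → ×10^5 multiplier
89 × 100000 = 8900000 Ω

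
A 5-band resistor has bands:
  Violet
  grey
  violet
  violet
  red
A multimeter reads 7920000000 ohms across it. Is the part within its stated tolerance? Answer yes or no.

yes

Violet → 7 (first significant figure)
Grey → 8 (second significant figure)
Violet → 7 (third significant figure)
Violet → ×10^7 multiplier
Red → ±2% tolerance
787 × 10000000 = 7870000000 Ω
Allowed range: 7712600000 Ω to 8027400000 Ω.
7920000000 ohms lies inside that range.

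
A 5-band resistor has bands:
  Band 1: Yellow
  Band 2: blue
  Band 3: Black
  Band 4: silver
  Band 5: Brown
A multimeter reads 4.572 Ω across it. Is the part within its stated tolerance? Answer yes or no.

Yellow → 4 (first significant figure)
Blue → 6 (second significant figure)
Black → 0 (third significant figure)
Silver → ×0.01 multiplier
Brown → ±1% tolerance
460 × 0.01 = 4.6 Ω
Allowed range: 4.554 Ω to 4.646 Ω.
4.572 Ω lies inside that range.

yes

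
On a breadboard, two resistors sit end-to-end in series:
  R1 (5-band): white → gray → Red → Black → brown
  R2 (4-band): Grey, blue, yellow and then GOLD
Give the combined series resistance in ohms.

860982 Ω

R1: white, grey, red → 982; black ×1 → 982 Ω.
R2: grey, blue → 86; yellow ×10^4 → 860000 Ω.
Series: 982 + 860000 = 860982 Ω.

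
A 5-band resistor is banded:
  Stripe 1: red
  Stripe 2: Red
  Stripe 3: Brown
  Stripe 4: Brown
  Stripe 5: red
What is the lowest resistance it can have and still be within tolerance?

Red → 2 (first significant figure)
Red → 2 (second significant figure)
Brown → 1 (third significant figure)
Brown → ×10 multiplier
Red → ±2% tolerance
221 × 10 = 2210 Ω
Lowest = 2210 × (1 − 2/100) = 2165.8 Ω.

2165.8 Ω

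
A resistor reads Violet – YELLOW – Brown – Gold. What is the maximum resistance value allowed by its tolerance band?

Violet → 7 (first significant figure)
Yellow → 4 (second significant figure)
Brown → ×10 multiplier
Gold → ±5% tolerance
74 × 10 = 740 Ω
Maximum = 740 × (1 + 5/100) = 777 Ω.

777 Ω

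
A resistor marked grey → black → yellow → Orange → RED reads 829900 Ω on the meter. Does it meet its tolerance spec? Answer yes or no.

no

Grey → 8 (first significant figure)
Black → 0 (second significant figure)
Yellow → 4 (third significant figure)
Orange → ×10^3 multiplier
Red → ±2% tolerance
804 × 1000 = 804000 Ω
Allowed range: 787920 Ω to 820080 Ω.
829900 Ω lies outside that range.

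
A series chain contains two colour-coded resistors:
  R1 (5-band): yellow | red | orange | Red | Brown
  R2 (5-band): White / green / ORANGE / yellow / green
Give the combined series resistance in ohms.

9572300 Ω

R1: yellow, red, orange → 423; red ×10^2 → 42300 Ω.
R2: white, green, orange → 953; yellow ×10^4 → 9530000 Ω.
Series: 42300 + 9530000 = 9572300 Ω.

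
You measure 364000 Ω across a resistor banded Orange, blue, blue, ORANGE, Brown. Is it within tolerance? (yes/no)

Orange → 3 (first significant figure)
Blue → 6 (second significant figure)
Blue → 6 (third significant figure)
Orange → ×10^3 multiplier
Brown → ±1% tolerance
366 × 1000 = 366000 Ω
Allowed range: 362340 Ω to 369660 Ω.
364000 Ω lies inside that range.

yes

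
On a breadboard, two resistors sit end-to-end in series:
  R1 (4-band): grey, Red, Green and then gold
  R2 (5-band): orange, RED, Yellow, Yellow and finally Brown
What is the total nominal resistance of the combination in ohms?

R1: grey, red → 82; green ×10^5 → 8200000 Ω.
R2: orange, red, yellow → 324; yellow ×10^4 → 3240000 Ω.
Series: 8200000 + 3240000 = 11440000 Ω.

11440000 Ω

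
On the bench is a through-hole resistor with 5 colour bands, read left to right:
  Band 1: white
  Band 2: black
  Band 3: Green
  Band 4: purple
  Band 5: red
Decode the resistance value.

White → 9 (first significant figure)
Black → 0 (second significant figure)
Green → 5 (third significant figure)
Violet → ×10^7 multiplier
905 × 10000000 = 9050000000 Ω

9050000000 Ω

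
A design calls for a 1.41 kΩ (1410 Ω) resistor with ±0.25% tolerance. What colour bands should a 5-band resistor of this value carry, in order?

brown, yellow, brown, brown, blue

1410 Ω = 141 × 10^1.
1 → brown
4 → yellow
1 → brown
Multiplier 10^1 → brown.
±0.25% tolerance → blue.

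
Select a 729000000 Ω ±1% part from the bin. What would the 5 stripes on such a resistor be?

violet, red, white, blue, brown

729000000 Ω = 729 × 10^6.
7 → violet
2 → red
9 → white
Multiplier 10^6 → blue.
±1% tolerance → brown.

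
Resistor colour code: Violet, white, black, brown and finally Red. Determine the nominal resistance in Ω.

7900 Ω

Violet → 7 (first significant figure)
White → 9 (second significant figure)
Black → 0 (third significant figure)
Brown → ×10 multiplier
790 × 10 = 7900 Ω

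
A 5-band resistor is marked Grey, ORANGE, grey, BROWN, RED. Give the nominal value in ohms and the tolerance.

Grey → 8 (first significant figure)
Orange → 3 (second significant figure)
Grey → 8 (third significant figure)
Brown → ×10 multiplier
Red → ±2% tolerance
838 × 10 = 8380 Ω

8380 Ω ±2%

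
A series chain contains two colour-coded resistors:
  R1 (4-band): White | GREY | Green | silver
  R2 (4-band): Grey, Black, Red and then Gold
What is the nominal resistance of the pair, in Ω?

9808000 Ω

R1: white, grey → 98; green ×10^5 → 9800000 Ω.
R2: grey, black → 80; red ×10^2 → 8000 Ω.
Series: 9800000 + 8000 = 9808000 Ω.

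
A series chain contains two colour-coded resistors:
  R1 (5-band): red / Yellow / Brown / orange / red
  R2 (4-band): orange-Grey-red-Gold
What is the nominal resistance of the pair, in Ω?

244800 Ω

R1: red, yellow, brown → 241; orange ×10^3 → 241000 Ω.
R2: orange, grey → 38; red ×10^2 → 3800 Ω.
Series: 241000 + 3800 = 244800 Ω.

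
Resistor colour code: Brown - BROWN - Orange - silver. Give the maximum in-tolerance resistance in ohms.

12100 Ω

Brown → 1 (first significant figure)
Brown → 1 (second significant figure)
Orange → ×10^3 multiplier
Silver → ±10% tolerance
11 × 1000 = 11000 Ω
Maximum = 11000 × (1 + 10/100) = 12100 Ω.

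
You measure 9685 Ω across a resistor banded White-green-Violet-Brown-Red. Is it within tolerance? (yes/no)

yes

White → 9 (first significant figure)
Green → 5 (second significant figure)
Violet → 7 (third significant figure)
Brown → ×10 multiplier
Red → ±2% tolerance
957 × 10 = 9570 Ω
Allowed range: 9378.6 Ω to 9761.4 Ω.
9685 Ω lies inside that range.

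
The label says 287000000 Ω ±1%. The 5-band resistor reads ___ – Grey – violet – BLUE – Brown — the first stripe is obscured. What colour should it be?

287000000 Ω = 287 × 10^6.
The first band gives digit 2 of the significand, and 2 is red.

red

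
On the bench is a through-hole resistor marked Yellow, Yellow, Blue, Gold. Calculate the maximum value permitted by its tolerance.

46200000 Ω

Yellow → 4 (first significant figure)
Yellow → 4 (second significant figure)
Blue → ×10^6 multiplier
Gold → ±5% tolerance
44 × 1000000 = 44000000 Ω
Maximum = 44000000 × (1 + 5/100) = 46200000 Ω.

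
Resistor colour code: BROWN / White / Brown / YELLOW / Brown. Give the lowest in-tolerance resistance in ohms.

1890900 Ω

Brown → 1 (first significant figure)
White → 9 (second significant figure)
Brown → 1 (third significant figure)
Yellow → ×10^4 multiplier
Brown → ±1% tolerance
191 × 10000 = 1910000 Ω
Lowest = 1910000 × (1 − 1/100) = 1890900 Ω.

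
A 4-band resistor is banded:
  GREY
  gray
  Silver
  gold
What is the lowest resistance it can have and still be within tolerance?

Grey → 8 (first significant figure)
Grey → 8 (second significant figure)
Silver → ×0.01 multiplier
Gold → ±5% tolerance
88 × 0.01 = 0.88 Ω
Lowest = 0.88 × (1 − 5/100) = 0.836 Ω.

0.836 Ω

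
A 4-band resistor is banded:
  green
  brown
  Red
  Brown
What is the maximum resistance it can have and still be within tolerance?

5151 Ω

Green → 5 (first significant figure)
Brown → 1 (second significant figure)
Red → ×10^2 multiplier
Brown → ±1% tolerance
51 × 100 = 5100 Ω
Maximum = 5100 × (1 + 1/100) = 5151 Ω.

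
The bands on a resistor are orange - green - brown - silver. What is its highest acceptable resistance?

Orange → 3 (first significant figure)
Green → 5 (second significant figure)
Brown → ×10 multiplier
Silver → ±10% tolerance
35 × 10 = 350 Ω
Highest = 350 × (1 + 10/100) = 385 Ω.

385 Ω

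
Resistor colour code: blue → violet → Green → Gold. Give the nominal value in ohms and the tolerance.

Blue → 6 (first significant figure)
Violet → 7 (second significant figure)
Green → ×10^5 multiplier
Gold → ±5% tolerance
67 × 100000 = 6700000 Ω

6700000 Ω ±5%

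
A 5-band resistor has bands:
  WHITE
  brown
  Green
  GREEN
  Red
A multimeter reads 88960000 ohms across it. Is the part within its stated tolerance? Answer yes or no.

no

White → 9 (first significant figure)
Brown → 1 (second significant figure)
Green → 5 (third significant figure)
Green → ×10^5 multiplier
Red → ±2% tolerance
915 × 100000 = 91500000 Ω
Allowed range: 89670000 Ω to 93330000 Ω.
88960000 ohms lies outside that range.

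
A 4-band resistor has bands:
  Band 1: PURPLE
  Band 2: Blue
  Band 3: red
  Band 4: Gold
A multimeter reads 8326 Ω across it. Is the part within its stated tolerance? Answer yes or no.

no

Violet → 7 (first significant figure)
Blue → 6 (second significant figure)
Red → ×10^2 multiplier
Gold → ±5% tolerance
76 × 100 = 7600 Ω
Allowed range: 7220 Ω to 7980 Ω.
8326 Ω lies outside that range.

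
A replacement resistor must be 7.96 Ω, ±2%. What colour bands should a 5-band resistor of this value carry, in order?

violet, white, blue, silver, red

7.96 Ω = 796 × 10^-2.
7 → violet
9 → white
6 → blue
Multiplier 10^-2 → silver.
±2% tolerance → red.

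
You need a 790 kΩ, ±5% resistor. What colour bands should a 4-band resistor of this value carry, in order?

790000 Ω = 79 × 10^4.
7 → violet
9 → white
Multiplier 10^4 → yellow.
±5% tolerance → gold.

violet, white, yellow, gold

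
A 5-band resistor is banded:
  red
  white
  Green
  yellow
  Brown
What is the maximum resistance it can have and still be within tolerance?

Red → 2 (first significant figure)
White → 9 (second significant figure)
Green → 5 (third significant figure)
Yellow → ×10^4 multiplier
Brown → ±1% tolerance
295 × 10000 = 2950000 Ω
Maximum = 2950000 × (1 + 1/100) = 2979500 Ω.

2979500 Ω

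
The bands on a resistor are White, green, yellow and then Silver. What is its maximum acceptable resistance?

White → 9 (first significant figure)
Green → 5 (second significant figure)
Yellow → ×10^4 multiplier
Silver → ±10% tolerance
95 × 10000 = 950000 Ω
Maximum = 950000 × (1 + 10/100) = 1045000 Ω.

1045000 Ω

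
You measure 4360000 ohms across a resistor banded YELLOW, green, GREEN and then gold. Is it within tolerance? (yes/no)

Yellow → 4 (first significant figure)
Green → 5 (second significant figure)
Green → ×10^5 multiplier
Gold → ±5% tolerance
45 × 100000 = 4500000 Ω
Allowed range: 4275000 Ω to 4725000 Ω.
4360000 ohms lies inside that range.

yes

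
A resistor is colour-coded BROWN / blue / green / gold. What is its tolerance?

±5%

The last band, gold, is the tolerance band.
Gold corresponds to ±5%.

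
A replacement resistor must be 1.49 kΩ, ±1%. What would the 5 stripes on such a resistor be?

brown, yellow, white, brown, brown

1490 Ω = 149 × 10^1.
1 → brown
4 → yellow
9 → white
Multiplier 10^1 → brown.
±1% tolerance → brown.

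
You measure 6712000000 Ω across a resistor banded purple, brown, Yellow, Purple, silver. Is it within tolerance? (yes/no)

Violet → 7 (first significant figure)
Brown → 1 (second significant figure)
Yellow → 4 (third significant figure)
Violet → ×10^7 multiplier
Silver → ±10% tolerance
714 × 10000000 = 7140000000 Ω
Allowed range: 6426000000 Ω to 7854000000 Ω.
6712000000 Ω lies inside that range.

yes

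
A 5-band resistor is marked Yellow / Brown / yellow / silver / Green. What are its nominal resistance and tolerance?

Yellow → 4 (first significant figure)
Brown → 1 (second significant figure)
Yellow → 4 (third significant figure)
Silver → ×0.01 multiplier
Green → ±0.5% tolerance
414 × 0.01 = 4.14 Ω

4.14 Ω ±0.5%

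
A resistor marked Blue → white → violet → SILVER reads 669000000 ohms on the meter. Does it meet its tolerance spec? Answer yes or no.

Blue → 6 (first significant figure)
White → 9 (second significant figure)
Violet → ×10^7 multiplier
Silver → ±10% tolerance
69 × 10000000 = 690000000 Ω
Allowed range: 621000000 Ω to 759000000 Ω.
669000000 ohms lies inside that range.

yes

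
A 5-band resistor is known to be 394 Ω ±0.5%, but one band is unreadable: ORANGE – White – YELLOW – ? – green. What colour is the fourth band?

black

394 Ω = 394 × 10^0.
The fourth band is the multiplier, 10^0, which is black.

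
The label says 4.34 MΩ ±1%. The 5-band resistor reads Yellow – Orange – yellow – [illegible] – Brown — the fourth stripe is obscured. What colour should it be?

yellow

4340000 Ω = 434 × 10^4.
The fourth band is the multiplier, 10^4, which is yellow.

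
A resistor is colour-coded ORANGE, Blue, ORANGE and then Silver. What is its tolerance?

The last band, silver, is the tolerance band.
Silver corresponds to ±10%.

±10%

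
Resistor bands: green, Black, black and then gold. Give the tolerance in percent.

The last band, gold, is the tolerance band.
Gold corresponds to ±5%.

±5%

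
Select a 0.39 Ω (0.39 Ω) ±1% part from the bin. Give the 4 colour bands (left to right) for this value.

orange, white, silver, brown

0.39 Ω = 39 × 10^-2.
3 → orange
9 → white
Multiplier 10^-2 → silver.
±1% tolerance → brown.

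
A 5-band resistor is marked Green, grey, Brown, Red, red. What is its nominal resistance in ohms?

Green → 5 (first significant figure)
Grey → 8 (second significant figure)
Brown → 1 (third significant figure)
Red → ×10^2 multiplier
581 × 100 = 58100 Ω

58100 Ω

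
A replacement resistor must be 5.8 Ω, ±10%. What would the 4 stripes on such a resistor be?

green, grey, gold, silver

5.8 Ω = 58 × 10^-1.
5 → green
8 → grey
Multiplier 10^-1 → gold.
±10% tolerance → silver.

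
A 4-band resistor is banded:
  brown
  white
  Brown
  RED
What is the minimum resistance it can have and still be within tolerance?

186.2 Ω

Brown → 1 (first significant figure)
White → 9 (second significant figure)
Brown → ×10 multiplier
Red → ±2% tolerance
19 × 10 = 190 Ω
Minimum = 190 × (1 − 2/100) = 186.2 Ω.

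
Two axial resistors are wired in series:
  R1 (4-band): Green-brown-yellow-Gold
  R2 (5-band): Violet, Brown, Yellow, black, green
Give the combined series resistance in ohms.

510714 Ω

R1: green, brown → 51; yellow ×10^4 → 510000 Ω.
R2: violet, brown, yellow → 714; black ×1 → 714 Ω.
Series: 510000 + 714 = 510714 Ω.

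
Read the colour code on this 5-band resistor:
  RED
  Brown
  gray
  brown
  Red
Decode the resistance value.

Red → 2 (first significant figure)
Brown → 1 (second significant figure)
Grey → 8 (third significant figure)
Brown → ×10 multiplier
218 × 10 = 2180 Ω

2180 Ω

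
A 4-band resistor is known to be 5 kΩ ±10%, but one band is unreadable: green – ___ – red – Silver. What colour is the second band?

5000 Ω = 50 × 10^2.
The second band gives digit 0 of the significand, and 0 is black.

black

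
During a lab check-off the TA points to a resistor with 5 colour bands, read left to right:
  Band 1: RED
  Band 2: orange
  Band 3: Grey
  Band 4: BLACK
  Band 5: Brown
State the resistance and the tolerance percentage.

238 Ω ±1%

Red → 2 (first significant figure)
Orange → 3 (second significant figure)
Grey → 8 (third significant figure)
Black → ×1 multiplier
Brown → ±1% tolerance
238 × 1 = 238 Ω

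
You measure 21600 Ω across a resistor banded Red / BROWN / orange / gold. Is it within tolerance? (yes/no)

yes

Red → 2 (first significant figure)
Brown → 1 (second significant figure)
Orange → ×10^3 multiplier
Gold → ±5% tolerance
21 × 1000 = 21000 Ω
Allowed range: 19950 Ω to 22050 Ω.
21600 Ω lies inside that range.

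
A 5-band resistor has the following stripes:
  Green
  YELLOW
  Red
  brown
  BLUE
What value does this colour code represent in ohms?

5420 Ω

Green → 5 (first significant figure)
Yellow → 4 (second significant figure)
Red → 2 (third significant figure)
Brown → ×10 multiplier
542 × 10 = 5420 Ω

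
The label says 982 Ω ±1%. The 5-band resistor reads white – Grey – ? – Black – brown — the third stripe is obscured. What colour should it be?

red

982 Ω = 982 × 10^0.
The third band gives digit 2 of the significand, and 2 is red.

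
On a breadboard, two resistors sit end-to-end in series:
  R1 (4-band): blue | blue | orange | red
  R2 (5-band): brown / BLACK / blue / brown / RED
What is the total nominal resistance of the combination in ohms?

67060 Ω

R1: blue, blue → 66; orange ×10^3 → 66000 Ω.
R2: brown, black, blue → 106; brown ×10 → 1060 Ω.
Series: 66000 + 1060 = 67060 Ω.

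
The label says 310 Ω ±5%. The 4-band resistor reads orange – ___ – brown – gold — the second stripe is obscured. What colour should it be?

310 Ω = 31 × 10^1.
The second band gives digit 1 of the significand, and 1 is brown.

brown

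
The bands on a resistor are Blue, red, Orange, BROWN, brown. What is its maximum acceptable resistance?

Blue → 6 (first significant figure)
Red → 2 (second significant figure)
Orange → 3 (third significant figure)
Brown → ×10 multiplier
Brown → ±1% tolerance
623 × 10 = 6230 Ω
Maximum = 6230 × (1 + 1/100) = 6292.3 Ω.

6292.3 Ω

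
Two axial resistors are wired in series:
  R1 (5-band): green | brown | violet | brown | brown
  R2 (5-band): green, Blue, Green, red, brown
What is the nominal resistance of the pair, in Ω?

61670 Ω

R1: green, brown, violet → 517; brown ×10 → 5170 Ω.
R2: green, blue, green → 565; red ×10^2 → 56500 Ω.
Series: 5170 + 56500 = 61670 Ω.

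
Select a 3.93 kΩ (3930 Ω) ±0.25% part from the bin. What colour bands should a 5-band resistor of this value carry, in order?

3930 Ω = 393 × 10^1.
3 → orange
9 → white
3 → orange
Multiplier 10^1 → brown.
±0.25% tolerance → blue.

orange, white, orange, brown, blue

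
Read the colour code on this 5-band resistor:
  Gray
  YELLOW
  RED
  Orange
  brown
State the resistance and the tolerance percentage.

Grey → 8 (first significant figure)
Yellow → 4 (second significant figure)
Red → 2 (third significant figure)
Orange → ×10^3 multiplier
Brown → ±1% tolerance
842 × 1000 = 842000 Ω

842000 Ω ±1%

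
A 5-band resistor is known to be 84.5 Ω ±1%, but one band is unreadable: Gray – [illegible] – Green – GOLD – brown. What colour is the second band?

84.5 Ω = 845 × 10^-1.
The second band gives digit 4 of the significand, and 4 is yellow.

yellow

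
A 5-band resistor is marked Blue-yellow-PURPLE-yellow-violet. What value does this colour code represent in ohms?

Blue → 6 (first significant figure)
Yellow → 4 (second significant figure)
Violet → 7 (third significant figure)
Yellow → ×10^4 multiplier
647 × 10000 = 6470000 Ω

6470000 Ω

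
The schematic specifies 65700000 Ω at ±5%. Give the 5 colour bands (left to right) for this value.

blue, green, violet, green, gold

65700000 Ω = 657 × 10^5.
6 → blue
5 → green
7 → violet
Multiplier 10^5 → green.
±5% tolerance → gold.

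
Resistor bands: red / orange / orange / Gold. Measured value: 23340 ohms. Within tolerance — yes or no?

yes

Red → 2 (first significant figure)
Orange → 3 (second significant figure)
Orange → ×10^3 multiplier
Gold → ±5% tolerance
23 × 1000 = 23000 Ω
Allowed range: 21850 Ω to 24150 Ω.
23340 ohms lies inside that range.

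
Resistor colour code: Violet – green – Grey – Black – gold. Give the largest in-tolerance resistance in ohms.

Violet → 7 (first significant figure)
Green → 5 (second significant figure)
Grey → 8 (third significant figure)
Black → ×1 multiplier
Gold → ±5% tolerance
758 × 1 = 758 Ω
Largest = 758 × (1 + 5/100) = 795.9 Ω.

795.9 Ω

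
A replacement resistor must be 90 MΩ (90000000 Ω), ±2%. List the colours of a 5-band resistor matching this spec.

90000000 Ω = 900 × 10^5.
9 → white
0 → black
0 → black
Multiplier 10^5 → green.
±2% tolerance → red.

white, black, black, green, red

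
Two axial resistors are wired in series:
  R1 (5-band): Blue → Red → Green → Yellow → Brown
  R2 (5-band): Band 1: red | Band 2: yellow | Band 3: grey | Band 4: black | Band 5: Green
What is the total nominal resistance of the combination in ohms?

R1: blue, red, green → 625; yellow ×10^4 → 6250000 Ω.
R2: red, yellow, grey → 248; black ×1 → 248 Ω.
Series: 6250000 + 248 = 6250248 Ω.

6250248 Ω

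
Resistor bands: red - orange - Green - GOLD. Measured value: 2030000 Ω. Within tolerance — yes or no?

no

Red → 2 (first significant figure)
Orange → 3 (second significant figure)
Green → ×10^5 multiplier
Gold → ±5% tolerance
23 × 100000 = 2300000 Ω
Allowed range: 2185000 Ω to 2415000 Ω.
2030000 Ω lies outside that range.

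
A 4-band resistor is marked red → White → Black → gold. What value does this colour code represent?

29 Ω

Red → 2 (first significant figure)
White → 9 (second significant figure)
Black → ×1 multiplier
29 × 1 = 29 Ω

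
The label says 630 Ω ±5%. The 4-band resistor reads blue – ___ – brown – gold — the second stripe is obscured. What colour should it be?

630 Ω = 63 × 10^1.
The second band gives digit 3 of the significand, and 3 is orange.

orange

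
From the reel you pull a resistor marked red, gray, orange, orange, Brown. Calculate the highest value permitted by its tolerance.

Red → 2 (first significant figure)
Grey → 8 (second significant figure)
Orange → 3 (third significant figure)
Orange → ×10^3 multiplier
Brown → ±1% tolerance
283 × 1000 = 283000 Ω
Highest = 283000 × (1 + 1/100) = 285830 Ω.

285830 Ω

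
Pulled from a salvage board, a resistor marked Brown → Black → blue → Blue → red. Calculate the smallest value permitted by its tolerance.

103880000 Ω

Brown → 1 (first significant figure)
Black → 0 (second significant figure)
Blue → 6 (third significant figure)
Blue → ×10^6 multiplier
Red → ±2% tolerance
106 × 1000000 = 106000000 Ω
Smallest = 106000000 × (1 − 2/100) = 103880000 Ω.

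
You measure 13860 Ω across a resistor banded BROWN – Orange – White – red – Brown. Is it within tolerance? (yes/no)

yes

Brown → 1 (first significant figure)
Orange → 3 (second significant figure)
White → 9 (third significant figure)
Red → ×10^2 multiplier
Brown → ±1% tolerance
139 × 100 = 13900 Ω
Allowed range: 13761 Ω to 14039 Ω.
13860 Ω lies inside that range.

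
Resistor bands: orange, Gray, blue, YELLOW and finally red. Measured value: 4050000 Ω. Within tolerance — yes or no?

Orange → 3 (first significant figure)
Grey → 8 (second significant figure)
Blue → 6 (third significant figure)
Yellow → ×10^4 multiplier
Red → ±2% tolerance
386 × 10000 = 3860000 Ω
Allowed range: 3782800 Ω to 3937200 Ω.
4050000 Ω lies outside that range.

no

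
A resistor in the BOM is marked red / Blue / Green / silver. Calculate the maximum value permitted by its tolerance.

2860000 Ω

Red → 2 (first significant figure)
Blue → 6 (second significant figure)
Green → ×10^5 multiplier
Silver → ±10% tolerance
26 × 100000 = 2600000 Ω
Maximum = 2600000 × (1 + 10/100) = 2860000 Ω.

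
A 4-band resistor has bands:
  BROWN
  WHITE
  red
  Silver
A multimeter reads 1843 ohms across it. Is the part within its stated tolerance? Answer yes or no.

Brown → 1 (first significant figure)
White → 9 (second significant figure)
Red → ×10^2 multiplier
Silver → ±10% tolerance
19 × 100 = 1900 Ω
Allowed range: 1710 Ω to 2090 Ω.
1843 ohms lies inside that range.

yes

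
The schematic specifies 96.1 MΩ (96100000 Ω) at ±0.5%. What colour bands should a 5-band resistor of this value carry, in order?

96100000 Ω = 961 × 10^5.
9 → white
6 → blue
1 → brown
Multiplier 10^5 → green.
±0.5% tolerance → green.

white, blue, brown, green, green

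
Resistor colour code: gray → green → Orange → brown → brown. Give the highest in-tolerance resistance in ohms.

Grey → 8 (first significant figure)
Green → 5 (second significant figure)
Orange → 3 (third significant figure)
Brown → ×10 multiplier
Brown → ±1% tolerance
853 × 10 = 8530 Ω
Highest = 8530 × (1 + 1/100) = 8615.3 Ω.

8615.3 Ω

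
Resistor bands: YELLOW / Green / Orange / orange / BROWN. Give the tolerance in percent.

The last band, brown, is the tolerance band.
Brown corresponds to ±1%.

±1%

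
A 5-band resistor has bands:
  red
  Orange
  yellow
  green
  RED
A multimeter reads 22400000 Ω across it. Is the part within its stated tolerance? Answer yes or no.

no

Red → 2 (first significant figure)
Orange → 3 (second significant figure)
Yellow → 4 (third significant figure)
Green → ×10^5 multiplier
Red → ±2% tolerance
234 × 100000 = 23400000 Ω
Allowed range: 22932000 Ω to 23868000 Ω.
22400000 Ω lies outside that range.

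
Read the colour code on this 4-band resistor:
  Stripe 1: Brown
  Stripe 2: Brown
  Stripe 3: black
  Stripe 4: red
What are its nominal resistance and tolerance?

11 Ω ±2%

Brown → 1 (first significant figure)
Brown → 1 (second significant figure)
Black → ×1 multiplier
Red → ±2% tolerance
11 × 1 = 11 Ω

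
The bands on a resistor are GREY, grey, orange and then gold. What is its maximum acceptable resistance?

Grey → 8 (first significant figure)
Grey → 8 (second significant figure)
Orange → ×10^3 multiplier
Gold → ±5% tolerance
88 × 1000 = 88000 Ω
Maximum = 88000 × (1 + 5/100) = 92400 Ω.

92400 Ω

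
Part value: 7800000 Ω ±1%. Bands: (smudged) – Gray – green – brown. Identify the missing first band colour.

violet

7800000 Ω = 78 × 10^5.
The first band gives digit 7 of the significand, and 7 is violet.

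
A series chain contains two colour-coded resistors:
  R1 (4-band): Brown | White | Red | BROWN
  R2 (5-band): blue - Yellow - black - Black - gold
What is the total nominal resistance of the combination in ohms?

2540 Ω

R1: brown, white → 19; red ×10^2 → 1900 Ω.
R2: blue, yellow, black → 640; black ×1 → 640 Ω.
Series: 1900 + 640 = 2540 Ω.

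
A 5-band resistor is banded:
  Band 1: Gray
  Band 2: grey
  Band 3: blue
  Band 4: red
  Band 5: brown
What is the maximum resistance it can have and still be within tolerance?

Grey → 8 (first significant figure)
Grey → 8 (second significant figure)
Blue → 6 (third significant figure)
Red → ×10^2 multiplier
Brown → ±1% tolerance
886 × 100 = 88600 Ω
Maximum = 88600 × (1 + 1/100) = 89486 Ω.

89486 Ω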